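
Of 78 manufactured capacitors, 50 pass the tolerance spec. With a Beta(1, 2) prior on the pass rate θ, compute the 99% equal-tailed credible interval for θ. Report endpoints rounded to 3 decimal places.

[0.488, 0.760]

Posterior: Beta(1+50, 2+28) = Beta(51, 30).
Equal-tailed 99% interval: the 0.005 and 0.995 quantiles of Beta(51, 30).
Posterior mean ≈ 0.630, SD ≈ 0.053; a Normal approximation gives roughly [0.492, 0.767].
Exact: F⁻¹(0.005) = 0.488; F⁻¹(0.995) = 0.760.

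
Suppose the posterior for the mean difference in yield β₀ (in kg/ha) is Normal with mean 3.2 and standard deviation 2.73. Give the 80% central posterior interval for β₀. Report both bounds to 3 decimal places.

[-0.299, 6.699]

The posterior is symmetric, so the 80% equal-tailed interval is β₀ = 3.2 ± z·2.73 with z = 1.282.
Half-width: 1.282 × 2.73 = 3.499.
3.2 − 3.499 = -0.299; 3.2 + 3.499 = 6.699.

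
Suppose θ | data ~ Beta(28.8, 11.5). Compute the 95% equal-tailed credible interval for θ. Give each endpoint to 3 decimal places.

Posterior: Beta(28.8, 11.5).
Equal-tailed 95% interval: the 0.025 and 0.975 quantiles of Beta(28.8, 11.5).
Posterior mean ≈ 0.715, SD ≈ 0.070; a Normal approximation gives roughly [0.577, 0.852].
Exact: F⁻¹(0.025) = 0.568; F⁻¹(0.975) = 0.841.

[0.568, 0.841]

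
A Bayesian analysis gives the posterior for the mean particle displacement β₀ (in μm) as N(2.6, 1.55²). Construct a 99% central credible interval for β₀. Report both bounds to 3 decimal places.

[-1.393, 6.593]

The posterior is symmetric, so the 99% equal-tailed interval is β₀ = 2.6 ± z·1.55 with z = 2.576.
Half-width: 2.576 × 1.55 = 3.993.
2.6 − 3.993 = -1.393; 2.6 + 3.993 = 6.593.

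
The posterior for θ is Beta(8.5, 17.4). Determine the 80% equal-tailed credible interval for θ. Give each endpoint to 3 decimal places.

[0.214, 0.448]

Posterior: Beta(8.5, 17.4).
Equal-tailed 80% interval: the 0.1 and 0.9 quantiles of Beta(8.5, 17.4).
Posterior mean ≈ 0.328, SD ≈ 0.091; a Normal approximation gives roughly [0.212, 0.444].
Exact: F⁻¹(0.1) = 0.214; F⁻¹(0.9) = 0.448.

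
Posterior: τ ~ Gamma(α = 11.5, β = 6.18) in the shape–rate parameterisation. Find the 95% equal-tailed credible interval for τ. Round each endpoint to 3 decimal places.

[0.946, 3.081]

Posterior: Gamma(shape 11.5, rate 6.18).
Equal-tailed 95% interval: Gamma(11.5, 6.18) quantiles at 0.025 and 0.975.
Posterior mean ≈ 1.861, SD ≈ 0.549; a Normal approximation gives roughly [0.785, 2.936].
Exact: lower = 0.946; upper = 3.081.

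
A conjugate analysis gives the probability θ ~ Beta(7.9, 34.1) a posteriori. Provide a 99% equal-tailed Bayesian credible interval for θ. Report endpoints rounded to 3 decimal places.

[0.065, 0.365]

Posterior: Beta(7.9, 34.1).
Equal-tailed 99% interval: the 0.005 and 0.995 quantiles of Beta(7.9, 34.1).
Posterior mean ≈ 0.188, SD ≈ 0.060; a Normal approximation gives roughly [0.035, 0.342].
Exact: F⁻¹(0.005) = 0.065; F⁻¹(0.995) = 0.365.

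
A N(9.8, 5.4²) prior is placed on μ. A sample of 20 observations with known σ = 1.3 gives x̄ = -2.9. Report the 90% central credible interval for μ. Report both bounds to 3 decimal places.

Posterior precision = 1/5.4² + 20/1.3² = 0.0343 + 11.8343 = 11.8686, so posterior SD = 0.2903.
Posterior mean = (9.8/5.4² + 20·-2.9/1.3²) / 11.8686 = -2.8633.
Interval: -2.8633 ± 1.645 × 0.2903 → [-3.341, -2.386].

[-3.341, -2.386]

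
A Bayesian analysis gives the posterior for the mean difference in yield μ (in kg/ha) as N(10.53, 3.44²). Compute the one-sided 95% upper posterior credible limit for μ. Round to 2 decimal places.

Need U with P(μ ≤ U) = 0.95: U = 10.53 + z_{0.05}·3.44.
z = 1.645; U = 10.53 + 1.645 × 3.44 = 16.19.

16.19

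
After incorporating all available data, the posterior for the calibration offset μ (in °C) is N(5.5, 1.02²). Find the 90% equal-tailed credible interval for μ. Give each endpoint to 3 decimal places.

The posterior is symmetric, so the 90% equal-tailed interval is μ = 5.5 ± z·1.02 with z = 1.645.
Half-width: 1.645 × 1.02 = 1.678.
5.5 − 1.678 = 3.822; 5.5 + 1.678 = 7.178.

[3.822, 7.178]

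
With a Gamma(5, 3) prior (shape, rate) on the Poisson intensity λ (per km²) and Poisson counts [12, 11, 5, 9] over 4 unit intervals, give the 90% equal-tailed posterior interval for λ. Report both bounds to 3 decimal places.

Posterior: Gamma(5+37, 3+4) = Gamma(42, 7) (shape, rate).
Equal-tailed 90% interval: Gamma(42, 7) quantiles at 0.05 and 0.95.
Posterior mean ≈ 6.000, SD ≈ 0.926; a Normal approximation gives roughly [4.477, 7.523].
Exact: lower = 4.563; upper = 7.600.

[4.563, 7.600]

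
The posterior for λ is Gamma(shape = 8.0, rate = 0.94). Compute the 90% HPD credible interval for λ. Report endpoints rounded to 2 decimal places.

The posterior is unimodal and skewed, so the HPD interval has equal density at both endpoints and is the shortest 90% interval.
Solving f(3.69) = f(13.16) with F(13.16) − F(3.69) = 0.90 gives [3.69, 13.16].
For comparison, the equal-tailed interval is [4.23, 13.99]; the HPD is narrower and shifted toward the mode.

[3.69, 13.16]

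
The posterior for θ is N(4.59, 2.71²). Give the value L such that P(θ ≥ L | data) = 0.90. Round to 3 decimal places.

1.117

Need L with P(θ ≥ L) = 0.90: L = 4.59 − z_{0.1}·2.71.
z = 1.282; L = 4.59 − 1.282 × 2.71 = 1.117.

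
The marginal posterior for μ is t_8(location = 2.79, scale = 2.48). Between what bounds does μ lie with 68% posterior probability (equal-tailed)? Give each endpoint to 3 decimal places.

[0.161, 5.419]

The t_8 distribution is symmetric; the 68% interval is 2.79 ± t·2.48 with t_{0.84,8} = 1.060.
Half-width: 1.060 × 2.48 = 2.629.
2.79 − 2.629 = 0.161; 2.79 + 2.629 = 5.419.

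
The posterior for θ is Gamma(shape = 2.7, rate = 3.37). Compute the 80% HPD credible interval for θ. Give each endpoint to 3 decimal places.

The posterior is unimodal and skewed, so the HPD interval has equal density at both endpoints and is the shortest 80% interval.
Solving f(0.146) = f(1.216) with F(1.216) − F(0.146) = 0.80 gives [0.146, 1.216].
For comparison, the equal-tailed interval is [0.273, 1.455]; the HPD is narrower and shifted toward the mode.

[0.146, 1.216]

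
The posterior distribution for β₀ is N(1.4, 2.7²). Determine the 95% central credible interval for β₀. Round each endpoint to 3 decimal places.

[-3.892, 6.692]

The posterior is symmetric, so the 95% equal-tailed interval is β₀ = 1.4 ± z·2.7 with z = 1.960.
Half-width: 1.960 × 2.7 = 5.292.
1.4 − 5.292 = -3.892; 1.4 + 5.292 = 6.692.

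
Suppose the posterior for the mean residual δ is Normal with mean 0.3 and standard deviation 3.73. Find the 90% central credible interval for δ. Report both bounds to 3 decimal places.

The posterior is symmetric, so the 90% equal-tailed interval is δ = 0.3 ± z·3.73 with z = 1.645.
Half-width: 1.645 × 3.73 = 6.135.
0.3 − 6.135 = -5.835; 0.3 + 6.135 = 6.435.

[-5.835, 6.435]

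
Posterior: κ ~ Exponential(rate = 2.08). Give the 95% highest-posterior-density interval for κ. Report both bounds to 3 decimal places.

[0.000, 1.440]

The exponential density is strictly decreasing on [0, ∞), so the HPD interval is anchored at 0: [0, q] with P(κ ≤ q) = 0.95.
q = −ln(1 − 0.95) / 2.08 = 2.9957 / 2.08 = 1.440.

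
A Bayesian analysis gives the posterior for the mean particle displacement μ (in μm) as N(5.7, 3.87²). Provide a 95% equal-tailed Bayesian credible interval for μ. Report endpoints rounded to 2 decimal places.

The posterior is symmetric, so the 95% equal-tailed interval is μ = 5.7 ± z·3.87 with z = 1.960.
Half-width: 1.960 × 3.87 = 7.59.
5.7 − 7.59 = -1.89; 5.7 + 7.59 = 13.29.

[-1.89, 13.29]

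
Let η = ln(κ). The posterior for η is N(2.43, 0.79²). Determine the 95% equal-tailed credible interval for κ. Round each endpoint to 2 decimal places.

On the log scale the 95% interval is 2.43 ± 1.960 × 0.79 = [0.8816, 3.9784].
Exponentiate: [e^0.8816, e^3.9784] = [2.41, 53.43].

[2.41, 53.43]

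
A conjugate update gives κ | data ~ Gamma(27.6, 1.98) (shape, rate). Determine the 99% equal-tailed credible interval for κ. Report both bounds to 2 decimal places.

[8.05, 21.72]

Posterior: Gamma(shape 27.6, rate 1.98).
Equal-tailed 99% interval: Gamma(27.6, 1.98) quantiles at 0.005 and 0.995.
Posterior mean ≈ 13.94, SD ≈ 2.65; a Normal approximation gives roughly [7.10, 20.77].
Exact: lower = 8.05; upper = 21.72.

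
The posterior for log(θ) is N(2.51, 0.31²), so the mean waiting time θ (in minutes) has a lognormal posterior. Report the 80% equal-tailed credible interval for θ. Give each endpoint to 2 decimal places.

[8.27, 18.31]

On the log scale the 80% interval is 2.51 ± 1.282 × 0.31 = [2.1127, 2.9073].
Exponentiate: [e^2.1127, e^2.9073] = [8.27, 18.31].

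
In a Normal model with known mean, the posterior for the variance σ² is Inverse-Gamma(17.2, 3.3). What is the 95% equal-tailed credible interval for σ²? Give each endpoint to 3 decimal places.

[0.126, 0.328]

Inverse-Gamma(17.2, 3.3) quantiles: F⁻¹(0.025) and F⁻¹(0.975).
Equivalently, 1/σ² ~ Gamma(17.2, rate = 3.3); invert its 0.975 and 0.025 quantiles.
Posterior mean ≈ 0.204, SD ≈ 0.052; a Normal approximation gives roughly [0.101, 0.306].
Exact: lower = 0.126; upper = 0.328.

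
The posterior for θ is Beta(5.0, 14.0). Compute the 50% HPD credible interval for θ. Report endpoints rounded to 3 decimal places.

[0.173, 0.306]

The posterior is unimodal and skewed, so the HPD interval has equal density at both endpoints and is the shortest 50% interval.
Solving f(0.173) = f(0.306) with F(0.306) − F(0.173) = 0.50 gives [0.173, 0.306].
For comparison, the equal-tailed interval is [0.191, 0.327]; the HPD is narrower and shifted toward the mode.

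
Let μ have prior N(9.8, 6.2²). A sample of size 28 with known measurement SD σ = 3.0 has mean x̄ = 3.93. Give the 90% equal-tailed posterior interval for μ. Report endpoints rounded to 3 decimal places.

Posterior precision = 1/6.2² + 28/3.0² = 0.0260 + 3.1111 = 3.1371, so posterior SD = 0.5646.
Posterior mean = (9.8/6.2² + 28·3.93/3.0²) / 3.1371 = 3.9787.
Interval: 3.9787 ± 1.645 × 0.5646 → [3.050, 4.907].

[3.050, 4.907]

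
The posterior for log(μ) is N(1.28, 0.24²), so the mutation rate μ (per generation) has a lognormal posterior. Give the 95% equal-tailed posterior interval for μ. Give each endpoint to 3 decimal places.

On the log scale the 95% interval is 1.28 ± 1.960 × 0.24 = [0.8096, 1.7504].
Exponentiate: [e^0.8096, e^1.7504] = [2.247, 5.757].

[2.247, 5.757]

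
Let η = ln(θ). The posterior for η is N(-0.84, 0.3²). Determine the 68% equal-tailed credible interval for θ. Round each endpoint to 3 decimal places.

On the log scale the 68% interval is -0.84 ± 0.994 × 0.3 = [-1.1383, -0.5417].
Exponentiate: [e^-1.1383, e^-0.5417] = [0.320, 0.582].

[0.320, 0.582]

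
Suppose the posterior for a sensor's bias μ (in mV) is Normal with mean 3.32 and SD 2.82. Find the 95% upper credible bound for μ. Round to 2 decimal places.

7.96

Need U with P(μ ≤ U) = 0.95: U = 3.32 + z_{0.05}·2.82.
z = 1.645; U = 3.32 + 1.645 × 2.82 = 7.96.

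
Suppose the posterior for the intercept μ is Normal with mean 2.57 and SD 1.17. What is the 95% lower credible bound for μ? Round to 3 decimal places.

0.646

Need L with P(μ ≥ L) = 0.95: L = 2.57 − z_{0.05}·1.17.
z = 1.645; L = 2.57 − 1.645 × 1.17 = 0.646.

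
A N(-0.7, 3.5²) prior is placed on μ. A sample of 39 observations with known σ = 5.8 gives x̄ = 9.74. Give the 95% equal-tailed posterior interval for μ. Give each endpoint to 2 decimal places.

[7.29, 10.81]

Posterior precision = 1/3.5² + 39/5.8² = 0.0816 + 1.1593 = 1.2410, so posterior SD = 0.8977.
Posterior mean = (-0.7/3.5² + 39·9.74/5.8²) / 1.2410 = 9.0532.
Interval: 9.0532 ± 1.960 × 0.8977 → [7.29, 10.81].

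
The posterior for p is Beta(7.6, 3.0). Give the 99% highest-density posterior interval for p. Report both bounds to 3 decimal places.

[0.363, 0.976]

The posterior is unimodal and skewed, so the HPD interval has equal density at both endpoints and is the shortest 99% interval.
Solving f(0.363) = f(0.976) with F(0.976) − F(0.363) = 0.99 gives [0.363, 0.976].
For comparison, the equal-tailed interval is [0.335, 0.961]; the HPD is narrower and shifted toward the mode.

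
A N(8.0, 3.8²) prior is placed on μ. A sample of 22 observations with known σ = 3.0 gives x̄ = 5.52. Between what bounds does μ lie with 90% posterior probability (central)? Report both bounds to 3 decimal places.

[4.551, 6.626]

Posterior precision = 1/3.8² + 22/3.0² = 0.0693 + 2.4444 = 2.5137, so posterior SD = 0.6307.
Posterior mean = (8.0/3.8² + 22·5.52/3.0²) / 2.5137 = 5.5883.
Interval: 5.5883 ± 1.645 × 0.6307 → [4.551, 6.626].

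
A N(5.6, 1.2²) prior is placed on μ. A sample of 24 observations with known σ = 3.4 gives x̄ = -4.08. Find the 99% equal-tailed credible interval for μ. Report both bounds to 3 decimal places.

[-3.201, -0.106]

Posterior precision = 1/1.2² + 24/3.4² = 0.6944 + 2.0761 = 2.7706, so posterior SD = 0.6008.
Posterior mean = (5.6/1.2² + 24·-4.08/3.4²) / 2.7706 = -1.6537.
Interval: -1.6537 ± 2.576 × 0.6008 → [-3.201, -0.106].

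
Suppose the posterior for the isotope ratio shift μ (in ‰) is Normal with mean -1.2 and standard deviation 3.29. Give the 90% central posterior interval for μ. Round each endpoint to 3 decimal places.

The posterior is symmetric, so the 90% equal-tailed interval is μ = -1.2 ± z·3.29 with z = 1.645.
Half-width: 1.645 × 3.29 = 5.412.
-1.2 − 5.412 = -6.612; -1.2 + 5.412 = 4.212.

[-6.612, 4.212]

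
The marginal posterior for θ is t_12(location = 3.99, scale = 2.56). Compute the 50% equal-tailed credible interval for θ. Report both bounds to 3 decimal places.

[2.210, 5.770]

The t_12 distribution is symmetric; the 50% interval is 3.99 ± t·2.56 with t_{0.75,12} = 0.695.
Half-width: 0.695 × 2.56 = 1.780.
3.99 − 1.780 = 2.210; 3.99 + 1.780 = 5.770.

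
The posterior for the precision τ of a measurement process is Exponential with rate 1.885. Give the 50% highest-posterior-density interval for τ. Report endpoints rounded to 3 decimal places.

[0.000, 0.368]

The exponential density is strictly decreasing on [0, ∞), so the HPD interval is anchored at 0: [0, q] with P(τ ≤ q) = 0.50.
q = −ln(1 − 0.50) / 1.885 = 0.6931 / 1.885 = 0.368.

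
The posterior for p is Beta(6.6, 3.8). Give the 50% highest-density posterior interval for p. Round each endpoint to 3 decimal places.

The posterior is unimodal and skewed, so the HPD interval has equal density at both endpoints and is the shortest 50% interval.
Solving f(0.561) = f(0.762) with F(0.762) − F(0.561) = 0.50 gives [0.561, 0.762].
For comparison, the equal-tailed interval is [0.538, 0.741]; the HPD is narrower and shifted toward the mode.

[0.561, 0.762]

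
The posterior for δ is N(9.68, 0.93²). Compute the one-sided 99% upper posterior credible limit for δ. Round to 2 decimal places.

Need U with P(δ ≤ U) = 0.99: U = 9.68 + z_{0.01}·0.93.
z = 2.326; U = 9.68 + 2.326 × 0.93 = 11.84.

11.84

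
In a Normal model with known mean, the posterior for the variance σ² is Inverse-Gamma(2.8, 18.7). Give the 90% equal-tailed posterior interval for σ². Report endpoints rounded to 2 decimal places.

Inverse-Gamma(2.8, 18.7) quantiles: F⁻¹(0.05) and F⁻¹(0.95).
Equivalently, 1/σ² ~ Gamma(2.8, rate = 18.7); invert its 0.95 and 0.05 quantiles.
Posterior mean ≈ 10.39, SD ≈ 11.62; a Normal approximation gives roughly [-8.72, 29.49].
Exact: lower = 3.12; upper = 26.09.

[3.12, 26.09]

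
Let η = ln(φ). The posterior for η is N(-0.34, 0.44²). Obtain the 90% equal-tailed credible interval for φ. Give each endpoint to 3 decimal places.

[0.345, 1.468]

On the log scale the 90% interval is -0.34 ± 1.645 × 0.44 = [-1.0637, 0.3837].
Exponentiate: [e^-1.0637, e^0.3837] = [0.345, 1.468].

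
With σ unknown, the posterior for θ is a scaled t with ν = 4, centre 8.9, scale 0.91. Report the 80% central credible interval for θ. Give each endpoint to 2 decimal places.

The t_4 distribution is symmetric; the 80% interval is 8.9 ± t·0.91 with t_{0.9,4} = 1.533.
Half-width: 1.533 × 0.91 = 1.40.
8.9 − 1.40 = 7.50; 8.9 + 1.40 = 10.30.

[7.50, 10.30]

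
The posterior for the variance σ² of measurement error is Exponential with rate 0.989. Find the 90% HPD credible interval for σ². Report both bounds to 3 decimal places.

[0.000, 2.328]

The exponential density is strictly decreasing on [0, ∞), so the HPD interval is anchored at 0: [0, q] with P(σ² ≤ q) = 0.90.
q = −ln(1 − 0.90) / 0.989 = 2.3026 / 0.989 = 2.328.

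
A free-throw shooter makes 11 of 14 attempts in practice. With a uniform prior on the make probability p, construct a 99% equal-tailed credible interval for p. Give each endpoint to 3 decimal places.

Posterior: Beta(1+11, 1+3) = Beta(12, 4).
Equal-tailed 99% interval: the 0.005 and 0.995 quantiles of Beta(12, 4).
Posterior mean ≈ 0.750, SD ≈ 0.105; a Normal approximation gives roughly [0.479, 1.021].
Exact: F⁻¹(0.005) = 0.439; F⁻¹(0.995) = 0.951.

[0.439, 0.951]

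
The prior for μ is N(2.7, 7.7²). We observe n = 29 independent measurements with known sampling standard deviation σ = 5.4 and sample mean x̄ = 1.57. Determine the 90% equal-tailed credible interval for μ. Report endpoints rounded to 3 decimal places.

[-0.047, 3.224]

Posterior precision = 1/7.7² + 29/5.4² = 0.0169 + 0.9945 = 1.0114, so posterior SD = 0.9944.
Posterior mean = (2.7/7.7² + 29·1.57/5.4²) / 1.0114 = 1.5888.
Interval: 1.5888 ± 1.645 × 0.9944 → [-0.047, 3.224].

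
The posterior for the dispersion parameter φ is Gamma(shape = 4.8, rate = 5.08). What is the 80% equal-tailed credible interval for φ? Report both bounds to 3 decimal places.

Posterior: Gamma(shape 4.8, rate 5.08).
Equal-tailed 80% interval: Gamma(4.8, 5.08) quantiles at 0.1 and 0.9.
Posterior mean ≈ 0.945, SD ≈ 0.431; a Normal approximation gives roughly [0.392, 1.498].
Exact: lower = 0.451; upper = 1.522.

[0.451, 1.522]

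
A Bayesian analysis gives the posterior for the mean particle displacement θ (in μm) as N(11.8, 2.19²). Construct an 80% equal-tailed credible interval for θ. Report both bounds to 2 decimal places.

[8.99, 14.61]

The posterior is symmetric, so the 80% equal-tailed interval is θ = 11.8 ± z·2.19 with z = 1.282.
Half-width: 1.282 × 2.19 = 2.81.
11.8 − 2.81 = 8.99; 11.8 + 2.81 = 14.61.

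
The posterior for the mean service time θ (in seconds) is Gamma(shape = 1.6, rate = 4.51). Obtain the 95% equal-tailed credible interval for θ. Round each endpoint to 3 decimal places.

Posterior: Gamma(shape 1.6, rate 4.51).
Equal-tailed 95% interval: Gamma(1.6, 4.51) quantiles at 0.025 and 0.975.
Posterior mean ≈ 0.355, SD ≈ 0.280; a Normal approximation gives roughly [-0.195, 0.904].
Exact: lower = 0.029; upper = 1.077.

[0.029, 1.077]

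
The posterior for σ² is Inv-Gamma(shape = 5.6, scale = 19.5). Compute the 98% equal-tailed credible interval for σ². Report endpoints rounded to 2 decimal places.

[1.56, 12.36]

Inverse-Gamma(5.6, 19.5) quantiles: F⁻¹(0.01) and F⁻¹(0.99).
Equivalently, 1/σ² ~ Gamma(5.6, rate = 19.5); invert its 0.99 and 0.01 quantiles.
Posterior mean ≈ 4.24, SD ≈ 2.23; a Normal approximation gives roughly [-0.96, 9.44].
Exact: lower = 1.56; upper = 12.36.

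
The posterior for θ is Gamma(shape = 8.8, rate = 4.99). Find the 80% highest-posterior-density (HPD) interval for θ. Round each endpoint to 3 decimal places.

The posterior is unimodal and skewed, so the HPD interval has equal density at both endpoints and is the shortest 80% interval.
Solving f(0.946) = f(2.404) with F(2.404) − F(0.946) = 0.80 gives [0.946, 2.404].
For comparison, the equal-tailed interval is [1.057, 2.555]; the HPD is narrower and shifted toward the mode.

[0.946, 2.404]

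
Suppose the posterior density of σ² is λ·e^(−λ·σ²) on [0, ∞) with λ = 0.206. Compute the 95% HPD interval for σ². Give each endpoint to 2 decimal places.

The exponential density is strictly decreasing on [0, ∞), so the HPD interval is anchored at 0: [0, q] with P(σ² ≤ q) = 0.95.
q = −ln(1 − 0.95) / 0.206 = 2.9957 / 0.206 = 14.54.

[0.00, 14.54]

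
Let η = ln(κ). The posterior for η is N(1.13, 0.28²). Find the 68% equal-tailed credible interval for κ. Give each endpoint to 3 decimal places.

[2.343, 4.090]

On the log scale the 68% interval is 1.13 ± 0.994 × 0.28 = [0.8516, 1.4084].
Exponentiate: [e^0.8516, e^1.4084] = [2.343, 4.090].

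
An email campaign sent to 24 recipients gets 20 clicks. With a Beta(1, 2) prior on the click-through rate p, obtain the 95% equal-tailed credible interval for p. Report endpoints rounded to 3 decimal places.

Posterior: Beta(1+20, 2+4) = Beta(21, 6).
Equal-tailed 95% interval: the 0.025 and 0.975 quantiles of Beta(21, 6).
Posterior mean ≈ 0.778, SD ≈ 0.079; a Normal approximation gives roughly [0.624, 0.932].
Exact: F⁻¹(0.025) = 0.606; F⁻¹(0.975) = 0.910.

[0.606, 0.910]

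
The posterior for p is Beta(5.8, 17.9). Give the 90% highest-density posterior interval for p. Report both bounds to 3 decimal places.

The posterior is unimodal and skewed, so the HPD interval has equal density at both endpoints and is the shortest 90% interval.
Solving f(0.103) = f(0.382) with F(0.382) − F(0.103) = 0.90 gives [0.103, 0.382].
For comparison, the equal-tailed interval is [0.116, 0.399]; the HPD is narrower and shifted toward the mode.

[0.103, 0.382]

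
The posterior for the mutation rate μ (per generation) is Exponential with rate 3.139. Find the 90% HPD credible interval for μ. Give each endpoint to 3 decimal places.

The exponential density is strictly decreasing on [0, ∞), so the HPD interval is anchored at 0: [0, q] with P(μ ≤ q) = 0.90.
q = −ln(1 − 0.90) / 3.139 = 2.3026 / 3.139 = 0.734.

[0.000, 0.734]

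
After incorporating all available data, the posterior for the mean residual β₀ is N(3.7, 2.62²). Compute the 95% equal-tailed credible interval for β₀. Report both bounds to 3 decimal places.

[-1.435, 8.835]

The posterior is symmetric, so the 95% equal-tailed interval is β₀ = 3.7 ± z·2.62 with z = 1.960.
Half-width: 1.960 × 2.62 = 5.135.
3.7 − 5.135 = -1.435; 3.7 + 5.135 = 8.835.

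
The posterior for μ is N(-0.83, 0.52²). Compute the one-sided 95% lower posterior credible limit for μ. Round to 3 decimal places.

-1.685

Need L with P(μ ≥ L) = 0.95: L = -0.83 − z_{0.05}·0.52.
z = 1.645; L = -0.83 − 1.645 × 0.52 = -1.685.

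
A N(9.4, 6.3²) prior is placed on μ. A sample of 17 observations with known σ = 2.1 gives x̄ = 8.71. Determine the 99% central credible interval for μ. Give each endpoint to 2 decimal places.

[7.41, 10.02]

Posterior precision = 1/6.3² + 17/2.1² = 0.0252 + 3.8549 = 3.8801, so posterior SD = 0.5077.
Posterior mean = (9.4/6.3² + 17·8.71/2.1²) / 3.8801 = 8.7145.
Interval: 8.7145 ± 2.576 × 0.5077 → [7.41, 10.02].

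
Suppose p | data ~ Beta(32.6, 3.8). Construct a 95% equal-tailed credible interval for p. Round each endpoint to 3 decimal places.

Posterior: Beta(32.6, 3.8).
Equal-tailed 95% interval: the 0.025 and 0.975 quantiles of Beta(32.6, 3.8).
Posterior mean ≈ 0.896, SD ≈ 0.050; a Normal approximation gives roughly [0.798, 0.994].
Exact: F⁻¹(0.025) = 0.779; F⁻¹(0.975) = 0.971.

[0.779, 0.971]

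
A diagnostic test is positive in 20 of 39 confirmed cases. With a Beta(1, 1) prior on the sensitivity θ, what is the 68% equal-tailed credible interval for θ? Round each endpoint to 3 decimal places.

Posterior: Beta(1+20, 1+19) = Beta(21, 20).
Equal-tailed 68% interval: the 0.16 and 0.84 quantiles of Beta(21, 20).
Posterior mean ≈ 0.512, SD ≈ 0.077; a Normal approximation gives roughly [0.435, 0.589].
Exact: F⁻¹(0.16) = 0.435; F⁻¹(0.84) = 0.590.

[0.435, 0.590]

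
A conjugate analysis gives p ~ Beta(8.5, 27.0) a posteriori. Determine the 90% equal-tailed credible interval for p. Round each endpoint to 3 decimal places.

Posterior: Beta(8.5, 27.0).
Equal-tailed 90% interval: the 0.05 and 0.95 quantiles of Beta(8.5, 27.0).
Posterior mean ≈ 0.239, SD ≈ 0.071; a Normal approximation gives roughly [0.123, 0.356].
Exact: F⁻¹(0.05) = 0.132; F⁻¹(0.95) = 0.364.

[0.132, 0.364]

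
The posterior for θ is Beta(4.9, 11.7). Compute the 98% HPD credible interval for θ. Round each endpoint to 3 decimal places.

The posterior is unimodal and skewed, so the HPD interval has equal density at both endpoints and is the shortest 98% interval.
Solving f(0.074) = f(0.555) with F(0.555) − F(0.074) = 0.98 gives [0.074, 0.555].
For comparison, the equal-tailed interval is [0.087, 0.573]; the HPD is narrower and shifted toward the mode.

[0.074, 0.555]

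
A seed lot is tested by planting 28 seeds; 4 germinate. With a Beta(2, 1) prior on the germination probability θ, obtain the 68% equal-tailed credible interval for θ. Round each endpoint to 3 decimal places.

[0.124, 0.263]

Posterior: Beta(2+4, 1+24) = Beta(6, 25).
Equal-tailed 68% interval: the 0.16 and 0.84 quantiles of Beta(6, 25).
Posterior mean ≈ 0.194, SD ≈ 0.070; a Normal approximation gives roughly [0.124, 0.263].
Exact: F⁻¹(0.16) = 0.124; F⁻¹(0.84) = 0.263.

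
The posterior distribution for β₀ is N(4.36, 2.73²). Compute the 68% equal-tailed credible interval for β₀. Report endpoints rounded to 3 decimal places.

[1.645, 7.075]

The posterior is symmetric, so the 68% equal-tailed interval is β₀ = 4.36 ± z·2.73 with z = 0.994.
Half-width: 0.994 × 2.73 = 2.715.
4.36 − 2.715 = 1.645; 4.36 + 2.715 = 7.075.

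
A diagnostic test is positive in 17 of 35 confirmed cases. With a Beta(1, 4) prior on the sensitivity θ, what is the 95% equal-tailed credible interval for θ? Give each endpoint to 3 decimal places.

[0.301, 0.604]

Posterior: Beta(1+17, 4+18) = Beta(18, 22).
Equal-tailed 95% interval: the 0.025 and 0.975 quantiles of Beta(18, 22).
Posterior mean ≈ 0.450, SD ≈ 0.078; a Normal approximation gives roughly [0.298, 0.602].
Exact: F⁻¹(0.025) = 0.301; F⁻¹(0.975) = 0.604.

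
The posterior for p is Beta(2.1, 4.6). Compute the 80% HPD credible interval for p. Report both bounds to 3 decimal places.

[0.068, 0.491]

The posterior is unimodal and skewed, so the HPD interval has equal density at both endpoints and is the shortest 80% interval.
Solving f(0.068) = f(0.491) with F(0.491) − F(0.068) = 0.80 gives [0.068, 0.491].
For comparison, the equal-tailed interval is [0.108, 0.548]; the HPD is narrower and shifted toward the mode.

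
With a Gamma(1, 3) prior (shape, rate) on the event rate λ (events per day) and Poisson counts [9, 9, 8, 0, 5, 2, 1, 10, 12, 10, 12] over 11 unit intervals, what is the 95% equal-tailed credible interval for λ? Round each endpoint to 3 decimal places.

Posterior: Gamma(1+78, 3+11) = Gamma(79, 14) (shape, rate).
Equal-tailed 95% interval: Gamma(79, 14) quantiles at 0.025 and 0.975.
Posterior mean ≈ 5.643, SD ≈ 0.635; a Normal approximation gives roughly [4.399, 6.887].
Exact: lower = 4.468; upper = 6.953.

[4.468, 6.953]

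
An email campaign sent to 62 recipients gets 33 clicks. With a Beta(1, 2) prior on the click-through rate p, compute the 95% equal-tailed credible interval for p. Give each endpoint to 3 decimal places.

[0.402, 0.642]

Posterior: Beta(1+33, 2+29) = Beta(34, 31).
Equal-tailed 95% interval: the 0.025 and 0.975 quantiles of Beta(34, 31).
Posterior mean ≈ 0.523, SD ≈ 0.061; a Normal approximation gives roughly [0.403, 0.644].
Exact: F⁻¹(0.025) = 0.402; F⁻¹(0.975) = 0.642.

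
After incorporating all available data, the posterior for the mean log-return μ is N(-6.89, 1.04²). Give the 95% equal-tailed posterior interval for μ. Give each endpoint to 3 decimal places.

The posterior is symmetric, so the 95% equal-tailed interval is μ = -6.89 ± z·1.04 with z = 1.960.
Half-width: 1.960 × 1.04 = 2.038.
-6.89 − 2.038 = -8.928; -6.89 + 2.038 = -4.852.

[-8.928, -4.852]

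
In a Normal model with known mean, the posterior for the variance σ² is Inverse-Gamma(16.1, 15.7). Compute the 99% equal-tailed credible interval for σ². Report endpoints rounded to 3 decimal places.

[0.555, 2.056]

Inverse-Gamma(16.1, 15.7) quantiles: F⁻¹(0.005) and F⁻¹(0.995).
Equivalently, 1/σ² ~ Gamma(16.1, rate = 15.7); invert its 0.995 and 0.005 quantiles.
Posterior mean ≈ 1.040, SD ≈ 0.277; a Normal approximation gives roughly [0.327, 1.753].
Exact: lower = 0.555; upper = 2.056.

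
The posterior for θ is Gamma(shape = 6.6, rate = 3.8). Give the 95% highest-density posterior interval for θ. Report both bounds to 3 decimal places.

The posterior is unimodal and skewed, so the HPD interval has equal density at both endpoints and is the shortest 95% interval.
Solving f(0.555) = f(3.081) with F(3.081) − F(0.555) = 0.95 gives [0.555, 3.081].
For comparison, the equal-tailed interval is [0.675, 3.291]; the HPD is narrower and shifted toward the mode.

[0.555, 3.081]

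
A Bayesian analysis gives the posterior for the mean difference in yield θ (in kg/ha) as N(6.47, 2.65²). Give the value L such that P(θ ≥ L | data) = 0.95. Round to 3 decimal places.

2.111

Need L with P(θ ≥ L) = 0.95: L = 6.47 − z_{0.05}·2.65.
z = 1.645; L = 6.47 − 1.645 × 2.65 = 2.111.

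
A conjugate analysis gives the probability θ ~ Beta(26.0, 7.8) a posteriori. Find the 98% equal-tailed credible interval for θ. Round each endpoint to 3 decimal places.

Posterior: Beta(26.0, 7.8).
Equal-tailed 98% interval: the 0.01 and 0.99 quantiles of Beta(26.0, 7.8).
Posterior mean ≈ 0.769, SD ≈ 0.071; a Normal approximation gives roughly [0.603, 0.935].
Exact: F⁻¹(0.01) = 0.583; F⁻¹(0.99) = 0.909.

[0.583, 0.909]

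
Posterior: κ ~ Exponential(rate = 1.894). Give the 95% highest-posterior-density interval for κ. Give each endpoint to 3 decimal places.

[0.000, 1.582]

The exponential density is strictly decreasing on [0, ∞), so the HPD interval is anchored at 0: [0, q] with P(κ ≤ q) = 0.95.
q = −ln(1 − 0.95) / 1.894 = 2.9957 / 1.894 = 1.582.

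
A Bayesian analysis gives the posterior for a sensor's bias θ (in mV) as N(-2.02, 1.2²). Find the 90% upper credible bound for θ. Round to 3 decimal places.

Need U with P(θ ≤ U) = 0.90: U = -2.02 + z_{0.1}·1.2.
z = 1.282; U = -2.02 + 1.282 × 1.2 = -0.482.

-0.482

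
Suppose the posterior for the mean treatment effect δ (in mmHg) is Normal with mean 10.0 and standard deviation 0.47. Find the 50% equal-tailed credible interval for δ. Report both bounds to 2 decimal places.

[9.68, 10.32]

The posterior is symmetric, so the 50% equal-tailed interval is δ = 10.0 ± z·0.47 with z = 0.674.
Half-width: 0.674 × 0.47 = 0.32.
10.0 − 0.32 = 9.68; 10.0 + 0.32 = 10.32.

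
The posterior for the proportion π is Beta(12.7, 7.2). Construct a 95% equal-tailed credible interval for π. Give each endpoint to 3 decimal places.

Posterior: Beta(12.7, 7.2).
Equal-tailed 95% interval: the 0.025 and 0.975 quantiles of Beta(12.7, 7.2).
Posterior mean ≈ 0.638, SD ≈ 0.105; a Normal approximation gives roughly [0.432, 0.844].
Exact: F⁻¹(0.025) = 0.422; F⁻¹(0.975) = 0.828.

[0.422, 0.828]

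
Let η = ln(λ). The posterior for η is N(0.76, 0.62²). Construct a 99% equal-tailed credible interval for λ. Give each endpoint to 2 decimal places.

[0.43, 10.56]

On the log scale the 99% interval is 0.76 ± 2.576 × 0.62 = [-0.8370, 2.3570].
Exponentiate: [e^-0.8370, e^2.3570] = [0.43, 10.56].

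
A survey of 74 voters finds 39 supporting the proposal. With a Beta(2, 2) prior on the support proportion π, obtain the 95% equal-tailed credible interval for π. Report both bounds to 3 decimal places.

Posterior: Beta(2+39, 2+35) = Beta(41, 37).
Equal-tailed 95% interval: the 0.025 and 0.975 quantiles of Beta(41, 37).
Posterior mean ≈ 0.526, SD ≈ 0.056; a Normal approximation gives roughly [0.416, 0.636].
Exact: F⁻¹(0.025) = 0.415; F⁻¹(0.975) = 0.635.

[0.415, 0.635]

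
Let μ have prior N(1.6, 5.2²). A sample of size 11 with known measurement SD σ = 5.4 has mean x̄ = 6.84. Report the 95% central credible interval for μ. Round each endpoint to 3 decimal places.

[3.327, 9.418]

Posterior precision = 1/5.2² + 11/5.4² = 0.0370 + 0.3772 = 0.4142, so posterior SD = 1.5538.
Posterior mean = (1.6/5.2² + 11·6.84/5.4²) / 0.4142 = 6.3722.
Interval: 6.3722 ± 1.960 × 1.5538 → [3.327, 9.418].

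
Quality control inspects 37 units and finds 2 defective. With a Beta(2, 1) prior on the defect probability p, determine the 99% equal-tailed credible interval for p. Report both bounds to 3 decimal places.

[0.018, 0.254]

Posterior: Beta(2+2, 1+35) = Beta(4, 36).
Equal-tailed 99% interval: the 0.005 and 0.995 quantiles of Beta(4, 36).
Posterior mean ≈ 0.100, SD ≈ 0.047; a Normal approximation gives roughly [-0.021, 0.221].
Exact: F⁻¹(0.005) = 0.018; F⁻¹(0.995) = 0.254.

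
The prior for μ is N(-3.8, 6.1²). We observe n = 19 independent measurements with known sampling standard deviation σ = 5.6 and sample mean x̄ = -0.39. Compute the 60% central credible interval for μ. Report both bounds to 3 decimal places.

[-1.593, 0.523]

Posterior precision = 1/6.1² + 19/5.6² = 0.0269 + 0.6059 = 0.6327, so posterior SD = 1.2571.
Posterior mean = (-3.8/6.1² + 19·-0.39/5.6²) / 0.6327 = -0.5348.
Interval: -0.5348 ± 0.842 × 1.2571 → [-1.593, 0.523].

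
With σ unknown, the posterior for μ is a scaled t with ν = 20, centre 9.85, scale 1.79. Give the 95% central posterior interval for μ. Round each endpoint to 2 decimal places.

[6.12, 13.58]

The t_20 distribution is symmetric; the 95% interval is 9.85 ± t·1.79 with t_{0.975,20} = 2.086.
Half-width: 2.086 × 1.79 = 3.73.
9.85 − 3.73 = 6.12; 9.85 + 3.73 = 13.58.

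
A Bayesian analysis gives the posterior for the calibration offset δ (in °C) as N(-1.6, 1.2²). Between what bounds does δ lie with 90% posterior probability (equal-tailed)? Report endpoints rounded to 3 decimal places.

The posterior is symmetric, so the 90% equal-tailed interval is δ = -1.6 ± z·1.2 with z = 1.645.
Half-width: 1.645 × 1.2 = 1.974.
-1.6 − 1.974 = -3.574; -1.6 + 1.974 = 0.374.

[-3.574, 0.374]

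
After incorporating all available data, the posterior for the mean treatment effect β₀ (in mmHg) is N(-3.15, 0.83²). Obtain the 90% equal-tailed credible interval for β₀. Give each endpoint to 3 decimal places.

The posterior is symmetric, so the 90% equal-tailed interval is β₀ = -3.15 ± z·0.83 with z = 1.645.
Half-width: 1.645 × 0.83 = 1.365.
-3.15 − 1.365 = -4.515; -3.15 + 1.365 = -1.785.

[-4.515, -1.785]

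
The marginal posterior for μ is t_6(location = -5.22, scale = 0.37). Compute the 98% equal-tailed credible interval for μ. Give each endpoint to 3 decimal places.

The t_6 distribution is symmetric; the 98% interval is -5.22 ± t·0.37 with t_{0.99,6} = 3.143.
Half-width: 3.143 × 0.37 = 1.163.
-5.22 − 1.163 = -6.383; -5.22 + 1.163 = -4.057.

[-6.383, -4.057]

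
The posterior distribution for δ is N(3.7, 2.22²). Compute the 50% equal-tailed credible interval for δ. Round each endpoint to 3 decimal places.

The posterior is symmetric, so the 50% equal-tailed interval is δ = 3.7 ± z·2.22 with z = 0.674.
Half-width: 0.674 × 2.22 = 1.497.
3.7 − 1.497 = 2.203; 3.7 + 1.497 = 5.197.

[2.203, 5.197]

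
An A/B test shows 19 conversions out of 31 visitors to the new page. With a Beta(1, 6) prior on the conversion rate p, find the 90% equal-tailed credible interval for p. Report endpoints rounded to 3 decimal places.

Posterior: Beta(1+19, 6+12) = Beta(20, 18).
Equal-tailed 90% interval: the 0.05 and 0.95 quantiles of Beta(20, 18).
Posterior mean ≈ 0.526, SD ≈ 0.080; a Normal approximation gives roughly [0.395, 0.658].
Exact: F⁻¹(0.05) = 0.394; F⁻¹(0.95) = 0.657.

[0.394, 0.657]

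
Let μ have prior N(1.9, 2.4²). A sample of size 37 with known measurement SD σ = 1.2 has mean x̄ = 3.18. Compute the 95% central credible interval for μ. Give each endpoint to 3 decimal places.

[2.786, 3.557]

Posterior precision = 1/2.4² + 37/1.2² = 0.1736 + 25.6944 = 25.8681, so posterior SD = 0.1966.
Posterior mean = (1.9/2.4² + 37·3.18/1.2²) / 25.8681 = 3.1714.
Interval: 3.1714 ± 1.960 × 0.1966 → [2.786, 3.557].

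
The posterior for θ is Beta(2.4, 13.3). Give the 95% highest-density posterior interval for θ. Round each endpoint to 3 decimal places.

The posterior is unimodal and skewed, so the HPD interval has equal density at both endpoints and is the shortest 95% interval.
Solving f(0.011) = f(0.325) with F(0.325) − F(0.011) = 0.95 gives [0.011, 0.325].
For comparison, the equal-tailed interval is [0.027, 0.361]; the HPD is narrower and shifted toward the mode.

[0.011, 0.325]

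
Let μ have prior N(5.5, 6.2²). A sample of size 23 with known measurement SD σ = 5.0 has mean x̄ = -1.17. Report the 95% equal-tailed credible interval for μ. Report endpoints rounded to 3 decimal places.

Posterior precision = 1/6.2² + 23/5.0² = 0.0260 + 0.9200 = 0.9460, so posterior SD = 1.0281.
Posterior mean = (5.5/6.2² + 23·-1.17/5.0²) / 0.9460 = -0.9866.
Interval: -0.9866 ± 1.960 × 1.0281 → [-3.002, 1.029].

[-3.002, 1.029]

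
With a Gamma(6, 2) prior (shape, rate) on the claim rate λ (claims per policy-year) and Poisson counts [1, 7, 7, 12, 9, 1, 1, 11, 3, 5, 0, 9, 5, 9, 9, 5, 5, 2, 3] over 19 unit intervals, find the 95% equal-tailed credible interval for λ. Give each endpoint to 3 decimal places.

[4.305, 6.261]

Posterior: Gamma(6+104, 2+19) = Gamma(110, 21) (shape, rate).
Equal-tailed 95% interval: Gamma(110, 21) quantiles at 0.025 and 0.975.
Posterior mean ≈ 5.238, SD ≈ 0.499; a Normal approximation gives roughly [4.259, 6.217].
Exact: lower = 4.305; upper = 6.261.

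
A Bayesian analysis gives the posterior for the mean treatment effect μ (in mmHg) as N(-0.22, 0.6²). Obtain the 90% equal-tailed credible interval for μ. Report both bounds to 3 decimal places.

The posterior is symmetric, so the 90% equal-tailed interval is μ = -0.22 ± z·0.6 with z = 1.645.
Half-width: 1.645 × 0.6 = 0.987.
-0.22 − 0.987 = -1.207; -0.22 + 0.987 = 0.767.

[-1.207, 0.767]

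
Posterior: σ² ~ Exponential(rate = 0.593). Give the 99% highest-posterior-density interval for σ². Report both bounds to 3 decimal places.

[0.000, 7.766]

The exponential density is strictly decreasing on [0, ∞), so the HPD interval is anchored at 0: [0, q] with P(σ² ≤ q) = 0.99.
q = −ln(1 − 0.99) / 0.593 = 4.6052 / 0.593 = 7.766.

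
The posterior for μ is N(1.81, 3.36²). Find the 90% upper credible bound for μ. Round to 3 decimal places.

6.116

Need U with P(μ ≤ U) = 0.90: U = 1.81 + z_{0.1}·3.36.
z = 1.282; U = 1.81 + 1.282 × 3.36 = 6.116.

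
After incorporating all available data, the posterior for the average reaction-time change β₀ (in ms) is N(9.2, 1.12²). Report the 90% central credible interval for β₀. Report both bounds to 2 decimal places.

The posterior is symmetric, so the 90% equal-tailed interval is β₀ = 9.2 ± z·1.12 with z = 1.645.
Half-width: 1.645 × 1.12 = 1.84.
9.2 − 1.84 = 7.36; 9.2 + 1.84 = 11.04.

[7.36, 11.04]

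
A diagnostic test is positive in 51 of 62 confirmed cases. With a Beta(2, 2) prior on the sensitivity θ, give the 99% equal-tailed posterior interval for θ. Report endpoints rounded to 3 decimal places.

[0.663, 0.910]

Posterior: Beta(2+51, 2+11) = Beta(53, 13).
Equal-tailed 99% interval: the 0.005 and 0.995 quantiles of Beta(53, 13).
Posterior mean ≈ 0.803, SD ≈ 0.049; a Normal approximation gives roughly [0.678, 0.928].
Exact: F⁻¹(0.005) = 0.663; F⁻¹(0.995) = 0.910.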